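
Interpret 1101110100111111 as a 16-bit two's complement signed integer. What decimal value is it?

MSB is 1, so the value is negative. Find the magnitude:
1. Invert bits:  0010001011000000
2. Add 1:        0010001011000001  = 8897
3. Apply sign:   -8897

Answer: -8897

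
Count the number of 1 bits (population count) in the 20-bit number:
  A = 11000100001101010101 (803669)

11000100001101010101
1-bits at positions (from bit 0 = LSB): 0, 2, 4, 6, 8, 9, 14, 18, 19
Count = 9

Answer: 9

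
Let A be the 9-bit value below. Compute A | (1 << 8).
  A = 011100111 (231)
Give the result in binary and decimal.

Mask = 1 << 8 = 100000000
Bit 8 of A is 0, so OR-ing with the mask flips it to 1.
  011100111
| 100000000
-----------
  111100111

Answer: 111100111 (487)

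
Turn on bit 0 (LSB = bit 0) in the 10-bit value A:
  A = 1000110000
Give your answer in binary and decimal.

Mask = 1 << 0 = 0000000001
Bit 0 of A is 0, so OR-ing with the mask flips it to 1.
  1000110000
| 0000000001
------------
  1000110001

Answer: 1000110001 (561)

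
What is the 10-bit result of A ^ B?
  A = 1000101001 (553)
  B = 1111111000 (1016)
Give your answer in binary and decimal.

Apply ^ to each column (1 where bits differ):
  1000101001
^ 1111111000
------------
  0111010001

Answer: 0111010001 (465)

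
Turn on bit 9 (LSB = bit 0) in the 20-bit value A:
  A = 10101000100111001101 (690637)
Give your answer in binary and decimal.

Mask = 1 << 9 = 00000000001000000000
Bit 9 of A is 0, so OR-ing with the mask flips it to 1.
  10101000100111001101
| 00000000001000000000
----------------------
  10101000101111001101

Answer: 10101000101111001101 (691149)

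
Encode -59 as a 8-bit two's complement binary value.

1. Binary of +59:  00111011
2. Invert bits:     11000100
3. Add 1:           11000101

Answer: 11000101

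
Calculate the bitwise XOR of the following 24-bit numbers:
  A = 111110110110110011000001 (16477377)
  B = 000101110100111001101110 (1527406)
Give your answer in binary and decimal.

Apply ^ to each column (1 where bits differ):
  111110110110110011000001
^ 000101110100111001101110
--------------------------
  111011000010001010101111

Answer: 111011000010001010101111 (15475375)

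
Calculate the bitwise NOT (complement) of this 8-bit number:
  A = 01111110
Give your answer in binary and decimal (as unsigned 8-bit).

Flip each bit (0->1, 1->0):
  01111110
  10000001

Answer: 10000001 (129)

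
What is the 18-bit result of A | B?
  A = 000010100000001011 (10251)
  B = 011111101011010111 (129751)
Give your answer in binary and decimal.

Apply | to each column (1 where either bit is 1):
  000010100000001011
| 011111101011010111
--------------------
  011111101011011111

Answer: 011111101011011111 (129759)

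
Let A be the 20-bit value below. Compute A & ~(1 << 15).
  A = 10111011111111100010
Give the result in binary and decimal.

Mask = ~(1 << 15) = 11110111111111111111
Bit 15 of A is 1, so AND-ing with the mask clears it to 0.
  10111011111111100010
& 11110111111111111111
----------------------
  10110011111111100010

Answer: 10110011111111100010 (737250)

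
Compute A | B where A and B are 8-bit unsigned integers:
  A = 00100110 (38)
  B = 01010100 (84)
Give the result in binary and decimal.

Apply | to each column (1 where either bit is 1):
  00100110
| 01010100
----------
  01110110

Answer: 01110110 (118)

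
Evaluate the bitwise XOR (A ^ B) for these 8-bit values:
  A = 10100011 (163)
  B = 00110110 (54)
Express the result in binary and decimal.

Apply ^ to each column (1 where bits differ):
  10100011
^ 00110110
----------
  10010101

Answer: 10010101 (149)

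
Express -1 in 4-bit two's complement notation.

1. Binary of +1:  0001
2. Invert bits:     1110
3. Add 1:           1111

Answer: 1111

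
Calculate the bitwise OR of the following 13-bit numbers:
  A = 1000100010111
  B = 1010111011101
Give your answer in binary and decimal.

Apply | to each column (1 where either bit is 1):
  1000100010111
| 1010111011101
---------------
  1010111011111

Answer: 1010111011111 (5599)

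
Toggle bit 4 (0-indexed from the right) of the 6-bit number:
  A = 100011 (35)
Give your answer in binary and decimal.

Mask = 1 << 4 = 010000
Bit 4 of A is 0; XOR with the mask flips it to 1.
  100011
^ 010000
--------
  110011

Answer: 110011 (51)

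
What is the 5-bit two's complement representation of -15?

1. Binary of +15:  01111
2. Invert bits:     10000
3. Add 1:           10001

Answer: 10001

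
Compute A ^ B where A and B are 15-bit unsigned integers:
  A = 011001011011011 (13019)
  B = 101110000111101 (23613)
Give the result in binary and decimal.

Apply ^ to each column (1 where bits differ):
  011001011011011
^ 101110000111101
-----------------
  110111011100110

Answer: 110111011100110 (28390)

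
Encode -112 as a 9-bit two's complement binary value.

1. Binary of +112:  001110000
2. Invert bits:     110001111
3. Add 1:           110010000

Answer: 110010000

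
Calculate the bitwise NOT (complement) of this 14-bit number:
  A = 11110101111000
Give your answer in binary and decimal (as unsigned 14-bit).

Flip each bit (0->1, 1->0):
  11110101111000
  00001010000111

Answer: 00001010000111 (647)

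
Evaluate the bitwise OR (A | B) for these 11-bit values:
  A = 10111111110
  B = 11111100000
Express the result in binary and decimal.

Apply | to each column (1 where either bit is 1):
  10111111110
| 11111100000
-------------
  11111111110

Answer: 11111111110 (2046)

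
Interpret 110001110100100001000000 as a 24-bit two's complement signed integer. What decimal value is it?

MSB is 1, so the value is negative. Find the magnitude:
1. Invert bits:  001110001011011110111111
2. Add 1:        001110001011011111000000  = 3717056
3. Apply sign:   -3717056

Answer: -3717056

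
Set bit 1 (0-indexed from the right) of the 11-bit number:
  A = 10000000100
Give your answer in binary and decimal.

Mask = 1 << 1 = 00000000010
Bit 1 of A is 0, so OR-ing with the mask flips it to 1.
  10000000100
| 00000000010
-------------
  10000000110

Answer: 10000000110 (1030)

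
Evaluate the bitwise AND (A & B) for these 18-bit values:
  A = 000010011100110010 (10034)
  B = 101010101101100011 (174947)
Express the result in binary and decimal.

Apply & to each column (1 only where both bits are 1):
  000010011100110010
& 101010101101100011
--------------------
  000010001100100010

Answer: 000010001100100010 (8994)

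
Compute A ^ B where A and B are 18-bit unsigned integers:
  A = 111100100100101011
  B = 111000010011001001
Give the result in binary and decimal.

Apply ^ to each column (1 where bits differ):
  111100100100101011
^ 111000010011001001
--------------------
  000100110111100010

Answer: 000100110111100010 (19938)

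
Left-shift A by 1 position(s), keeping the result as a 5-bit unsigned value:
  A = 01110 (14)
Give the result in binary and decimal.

Shift left by 1: drop the top 1 bit(s), append 1 zero(s) on the right.
  01110  ->  discard [0], keep [1110], append 0
= 11100

Answer: 11100 (28)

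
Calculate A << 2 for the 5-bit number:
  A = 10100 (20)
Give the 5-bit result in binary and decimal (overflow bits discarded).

Shift left by 2: drop the top 2 bit(s), append 2 zero(s) on the right.
  10100  ->  discard [10], keep [100], append 00
= 10000

Answer: 10000 (16)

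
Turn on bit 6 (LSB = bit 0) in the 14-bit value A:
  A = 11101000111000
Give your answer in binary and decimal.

Mask = 1 << 6 = 00000001000000
Bit 6 of A is 0, so OR-ing with the mask flips it to 1.
  11101000111000
| 00000001000000
----------------
  11101001111000

Answer: 11101001111000 (14968)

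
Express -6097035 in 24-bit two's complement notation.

1. Binary of +6097035:  010111010000100010001011
2. Invert bits:     101000101111011101110100
3. Add 1:           101000101111011101110101

Answer: 101000101111011101110101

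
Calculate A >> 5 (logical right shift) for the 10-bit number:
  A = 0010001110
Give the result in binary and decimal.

Logical shift right by 5: drop the bottom 5 bit(s), prepend 5 zero(s) on the left.
  0010001110  ->  keep [00100], discard [01110], prepend 00000
= 0000000100

Answer: 0000000100 (4)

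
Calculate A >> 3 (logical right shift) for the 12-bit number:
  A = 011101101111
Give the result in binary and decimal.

Logical shift right by 3: drop the bottom 3 bit(s), prepend 3 zero(s) on the left.
  011101101111  ->  keep [011101101], discard [111], prepend 000
= 000011101101

Answer: 000011101101 (237)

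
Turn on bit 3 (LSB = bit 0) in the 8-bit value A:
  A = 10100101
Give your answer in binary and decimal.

Mask = 1 << 3 = 00001000
Bit 3 of A is 0, so OR-ing with the mask flips it to 1.
  10100101
| 00001000
----------
  10101101

Answer: 10101101 (173)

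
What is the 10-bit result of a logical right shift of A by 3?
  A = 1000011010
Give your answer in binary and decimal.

Logical shift right by 3: drop the bottom 3 bit(s), prepend 3 zero(s) on the left.
  1000011010  ->  keep [1000011], discard [010], prepend 000
= 0001000011

Answer: 0001000011 (67)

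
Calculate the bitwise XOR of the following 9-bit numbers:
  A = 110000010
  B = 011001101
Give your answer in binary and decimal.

Apply ^ to each column (1 where bits differ):
  110000010
^ 011001101
-----------
  101001111

Answer: 101001111 (335)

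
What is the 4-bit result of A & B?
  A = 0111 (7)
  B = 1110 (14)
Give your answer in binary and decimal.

Apply & to each column (1 only where both bits are 1):
  0111
& 1110
------
  0110

Answer: 0110 (6)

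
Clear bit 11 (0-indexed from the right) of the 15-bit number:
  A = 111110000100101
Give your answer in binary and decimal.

Mask = ~(1 << 11) = 111011111111111
Bit 11 of A is 1, so AND-ing with the mask clears it to 0.
  111110000100101
& 111011111111111
-----------------
  111010000100101

Answer: 111010000100101 (29733)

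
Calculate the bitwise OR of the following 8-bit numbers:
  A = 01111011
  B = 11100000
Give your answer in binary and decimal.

Apply | to each column (1 where either bit is 1):
  01111011
| 11100000
----------
  11111011

Answer: 11111011 (251)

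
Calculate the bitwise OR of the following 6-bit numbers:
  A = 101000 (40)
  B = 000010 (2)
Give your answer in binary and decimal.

Apply | to each column (1 where either bit is 1):
  101000
| 000010
--------
  101010

Answer: 101010 (42)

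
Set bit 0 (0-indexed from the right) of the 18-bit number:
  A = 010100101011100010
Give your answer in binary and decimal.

Mask = 1 << 0 = 000000000000000001
Bit 0 of A is 0, so OR-ing with the mask flips it to 1.
  010100101011100010
| 000000000000000001
--------------------
  010100101011100011

Answer: 010100101011100011 (84707)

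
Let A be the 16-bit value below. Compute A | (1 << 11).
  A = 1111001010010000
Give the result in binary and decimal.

Mask = 1 << 11 = 0000100000000000
Bit 11 of A is 0, so OR-ing with the mask flips it to 1.
  1111001010010000
| 0000100000000000
------------------
  1111101010010000

Answer: 1111101010010000 (64144)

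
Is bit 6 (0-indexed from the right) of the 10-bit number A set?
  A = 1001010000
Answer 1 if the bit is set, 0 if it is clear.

Bit 6 is the 7th from the right.
  1001010000
     ^
That bit is 1.

Answer: 1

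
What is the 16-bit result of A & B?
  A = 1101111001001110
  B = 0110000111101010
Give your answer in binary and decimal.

Apply & to each column (1 only where both bits are 1):
  1101111001001110
& 0110000111101010
------------------
  0100000001001010

Answer: 0100000001001010 (16458)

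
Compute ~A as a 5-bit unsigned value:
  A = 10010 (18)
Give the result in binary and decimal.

Flip each bit (0->1, 1->0):
  10010
  01101

Answer: 01101 (13)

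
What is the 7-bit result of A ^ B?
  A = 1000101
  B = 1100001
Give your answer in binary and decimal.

Apply ^ to each column (1 where bits differ):
  1000101
^ 1100001
---------
  0100100

Answer: 0100100 (36)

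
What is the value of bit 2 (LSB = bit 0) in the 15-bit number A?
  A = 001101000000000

Bit 2 is the 3rd from the right.
  001101000000000
              ^
That bit is 0.

Answer: 0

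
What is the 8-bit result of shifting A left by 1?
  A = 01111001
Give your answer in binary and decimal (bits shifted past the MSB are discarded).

Shift left by 1: drop the top 1 bit(s), append 1 zero(s) on the right.
  01111001  ->  discard [0], keep [1111001], append 0
= 11110010

Answer: 11110010 (242)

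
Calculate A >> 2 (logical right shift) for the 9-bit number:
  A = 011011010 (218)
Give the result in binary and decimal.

Logical shift right by 2: drop the bottom 2 bit(s), prepend 2 zero(s) on the left.
  011011010  ->  keep [0110110], discard [10], prepend 00
= 000110110

Answer: 000110110 (54)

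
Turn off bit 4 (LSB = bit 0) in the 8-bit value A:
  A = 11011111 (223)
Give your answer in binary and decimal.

Mask = ~(1 << 4) = 11101111
Bit 4 of A is 1, so AND-ing with the mask clears it to 0.
  11011111
& 11101111
----------
  11001111

Answer: 11001111 (207)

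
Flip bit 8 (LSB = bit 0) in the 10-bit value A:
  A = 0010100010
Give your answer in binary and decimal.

Mask = 1 << 8 = 0100000000
Bit 8 of A is 0; XOR with the mask flips it to 1.
  0010100010
^ 0100000000
------------
  0110100010

Answer: 0110100010 (418)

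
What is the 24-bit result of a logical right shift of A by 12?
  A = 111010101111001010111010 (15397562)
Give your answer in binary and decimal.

Logical shift right by 12: drop the bottom 12 bit(s), prepend 12 zero(s) on the left.
  111010101111001010111010  ->  keep [111010101111], discard [001010111010], prepend 000000000000
= 000000000000111010101111

Answer: 000000000000111010101111 (3759)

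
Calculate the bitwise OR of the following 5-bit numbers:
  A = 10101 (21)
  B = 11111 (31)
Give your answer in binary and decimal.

Apply | to each column (1 where either bit is 1):
  10101
| 11111
-------
  11111

Answer: 11111 (31)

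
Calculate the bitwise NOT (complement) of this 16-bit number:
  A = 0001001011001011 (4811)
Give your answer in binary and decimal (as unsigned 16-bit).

Flip each bit (0->1, 1->0):
  0001001011001011
  1110110100110100

Answer: 1110110100110100 (60724)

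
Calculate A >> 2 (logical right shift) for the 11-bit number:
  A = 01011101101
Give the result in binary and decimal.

Logical shift right by 2: drop the bottom 2 bit(s), prepend 2 zero(s) on the left.
  01011101101  ->  keep [010111011], discard [01], prepend 00
= 00010111011

Answer: 00010111011 (187)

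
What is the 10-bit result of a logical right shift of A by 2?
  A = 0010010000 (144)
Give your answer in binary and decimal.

Logical shift right by 2: drop the bottom 2 bit(s), prepend 2 zero(s) on the left.
  0010010000  ->  keep [00100100], discard [00], prepend 00
= 0000100100

Answer: 0000100100 (36)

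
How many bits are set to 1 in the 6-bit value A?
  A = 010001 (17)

010001
1-bits at positions (from bit 0 = LSB): 0, 4
Count = 2

Answer: 2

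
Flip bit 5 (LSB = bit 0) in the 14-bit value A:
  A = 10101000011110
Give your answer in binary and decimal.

Mask = 1 << 5 = 00000000100000
Bit 5 of A is 0; XOR with the mask flips it to 1.
  10101000011110
^ 00000000100000
----------------
  10101000111110

Answer: 10101000111110 (10814)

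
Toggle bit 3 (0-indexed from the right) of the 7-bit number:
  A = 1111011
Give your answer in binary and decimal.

Mask = 1 << 3 = 0001000
Bit 3 of A is 1; XOR with the mask flips it to 0.
  1111011
^ 0001000
---------
  1110011

Answer: 1110011 (115)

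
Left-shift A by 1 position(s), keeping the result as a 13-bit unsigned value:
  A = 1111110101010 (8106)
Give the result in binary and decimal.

Shift left by 1: drop the top 1 bit(s), append 1 zero(s) on the right.
  1111110101010  ->  discard [1], keep [111110101010], append 0
= 1111101010100

Answer: 1111101010100 (8020)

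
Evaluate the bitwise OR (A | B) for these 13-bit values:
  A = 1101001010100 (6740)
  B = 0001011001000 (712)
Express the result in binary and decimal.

Apply | to each column (1 where either bit is 1):
  1101001010100
| 0001011001000
---------------
  1101011011100

Answer: 1101011011100 (6876)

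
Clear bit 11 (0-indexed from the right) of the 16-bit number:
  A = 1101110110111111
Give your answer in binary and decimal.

Mask = ~(1 << 11) = 1111011111111111
Bit 11 of A is 1, so AND-ing with the mask clears it to 0.
  1101110110111111
& 1111011111111111
------------------
  1101010110111111

Answer: 1101010110111111 (54719)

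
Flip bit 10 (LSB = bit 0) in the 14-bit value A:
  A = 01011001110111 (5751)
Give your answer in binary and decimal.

Mask = 1 << 10 = 00010000000000
Bit 10 of A is 1; XOR with the mask flips it to 0.
  01011001110111
^ 00010000000000
----------------
  01001001110111

Answer: 01001001110111 (4727)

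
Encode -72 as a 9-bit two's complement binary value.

1. Binary of +72:  001001000
2. Invert bits:     110110111
3. Add 1:           110111000

Answer: 110111000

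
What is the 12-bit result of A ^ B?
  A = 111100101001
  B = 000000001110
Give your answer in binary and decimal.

Apply ^ to each column (1 where bits differ):
  111100101001
^ 000000001110
--------------
  111100100111

Answer: 111100100111 (3879)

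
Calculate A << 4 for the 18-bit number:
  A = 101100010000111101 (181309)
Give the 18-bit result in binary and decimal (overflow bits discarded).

Shift left by 4: drop the top 4 bit(s), append 4 zero(s) on the right.
  101100010000111101  ->  discard [1011], keep [00010000111101], append 0000
= 000100001111010000

Answer: 000100001111010000 (17360)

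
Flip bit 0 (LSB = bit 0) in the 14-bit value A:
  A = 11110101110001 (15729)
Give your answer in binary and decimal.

Mask = 1 << 0 = 00000000000001
Bit 0 of A is 1; XOR with the mask flips it to 0.
  11110101110001
^ 00000000000001
----------------
  11110101110000

Answer: 11110101110000 (15728)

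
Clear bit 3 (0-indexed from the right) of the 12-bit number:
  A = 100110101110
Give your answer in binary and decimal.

Mask = ~(1 << 3) = 111111110111
Bit 3 of A is 1, so AND-ing with the mask clears it to 0.
  100110101110
& 111111110111
--------------
  100110100110

Answer: 100110100110 (2470)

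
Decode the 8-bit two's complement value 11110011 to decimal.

MSB is 1, so the value is negative. Find the magnitude:
1. Invert bits:  00001100
2. Add 1:        00001101  = 13
3. Apply sign:   -13

Answer: -13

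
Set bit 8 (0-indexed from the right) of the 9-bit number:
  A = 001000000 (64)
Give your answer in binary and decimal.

Mask = 1 << 8 = 100000000
Bit 8 of A is 0, so OR-ing with the mask flips it to 1.
  001000000
| 100000000
-----------
  101000000

Answer: 101000000 (320)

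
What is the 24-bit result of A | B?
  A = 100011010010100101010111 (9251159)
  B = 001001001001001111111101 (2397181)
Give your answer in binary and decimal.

Apply | to each column (1 where either bit is 1):
  100011010010100101010111
| 001001001001001111111101
--------------------------
  101011011011101111111111

Answer: 101011011011101111111111 (11385855)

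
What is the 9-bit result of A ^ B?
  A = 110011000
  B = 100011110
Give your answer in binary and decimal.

Apply ^ to each column (1 where bits differ):
  110011000
^ 100011110
-----------
  010000110

Answer: 010000110 (134)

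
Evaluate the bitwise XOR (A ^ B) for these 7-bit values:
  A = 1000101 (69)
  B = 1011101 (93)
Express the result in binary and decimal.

Apply ^ to each column (1 where bits differ):
  1000101
^ 1011101
---------
  0011000

Answer: 0011000 (24)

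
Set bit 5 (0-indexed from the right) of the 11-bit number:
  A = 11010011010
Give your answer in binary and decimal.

Mask = 1 << 5 = 00000100000
Bit 5 of A is 0, so OR-ing with the mask flips it to 1.
  11010011010
| 00000100000
-------------
  11010111010

Answer: 11010111010 (1722)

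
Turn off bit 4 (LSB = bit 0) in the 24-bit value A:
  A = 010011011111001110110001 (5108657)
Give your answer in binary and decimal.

Mask = ~(1 << 4) = 111111111111111111101111
Bit 4 of A is 1, so AND-ing with the mask clears it to 0.
  010011011111001110110001
& 111111111111111111101111
--------------------------
  010011011111001110100001

Answer: 010011011111001110100001 (5108641)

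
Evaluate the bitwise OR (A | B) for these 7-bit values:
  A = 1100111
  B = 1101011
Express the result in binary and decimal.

Apply | to each column (1 where either bit is 1):
  1100111
| 1101011
---------
  1101111

Answer: 1101111 (111)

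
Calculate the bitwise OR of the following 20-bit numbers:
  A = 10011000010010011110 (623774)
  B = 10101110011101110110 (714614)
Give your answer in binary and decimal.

Apply | to each column (1 where either bit is 1):
  10011000010010011110
| 10101110011101110110
----------------------
  10111110011111111110

Answer: 10111110011111111110 (780286)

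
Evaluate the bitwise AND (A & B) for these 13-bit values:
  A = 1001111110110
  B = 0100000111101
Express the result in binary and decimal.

Apply & to each column (1 only where both bits are 1):
  1001111110110
& 0100000111101
---------------
  0000000110100

Answer: 0000000110100 (52)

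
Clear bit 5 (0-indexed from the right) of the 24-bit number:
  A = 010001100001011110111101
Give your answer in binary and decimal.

Mask = ~(1 << 5) = 111111111111111111011111
Bit 5 of A is 1, so AND-ing with the mask clears it to 0.
  010001100001011110111101
& 111111111111111111011111
--------------------------
  010001100001011110011101

Answer: 010001100001011110011101 (4593565)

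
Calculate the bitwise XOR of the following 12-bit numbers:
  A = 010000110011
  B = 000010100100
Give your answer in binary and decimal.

Apply ^ to each column (1 where bits differ):
  010000110011
^ 000010100100
--------------
  010010010111

Answer: 010010010111 (1175)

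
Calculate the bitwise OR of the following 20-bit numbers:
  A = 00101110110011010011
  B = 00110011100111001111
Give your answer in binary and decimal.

Apply | to each column (1 where either bit is 1):
  00101110110011010011
| 00110011100111001111
----------------------
  00111111110111011111

Answer: 00111111110111011111 (261599)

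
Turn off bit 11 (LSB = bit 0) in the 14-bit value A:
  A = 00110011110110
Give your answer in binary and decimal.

Mask = ~(1 << 11) = 11011111111111
Bit 11 of A is 1, so AND-ing with the mask clears it to 0.
  00110011110110
& 11011111111111
----------------
  00010011110110

Answer: 00010011110110 (1270)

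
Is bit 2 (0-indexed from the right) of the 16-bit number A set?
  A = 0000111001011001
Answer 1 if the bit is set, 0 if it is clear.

Bit 2 is the 3rd from the right.
  0000111001011001
               ^
That bit is 0.

Answer: 0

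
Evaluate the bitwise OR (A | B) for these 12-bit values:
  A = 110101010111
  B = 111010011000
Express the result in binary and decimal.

Apply | to each column (1 where either bit is 1):
  110101010111
| 111010011000
--------------
  111111011111

Answer: 111111011111 (4063)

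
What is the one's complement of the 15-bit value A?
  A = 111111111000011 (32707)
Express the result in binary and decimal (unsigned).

Flip each bit (0->1, 1->0):
  111111111000011
  000000000111100

Answer: 000000000111100 (60)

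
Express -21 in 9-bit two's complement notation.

1. Binary of +21:  000010101
2. Invert bits:     111101010
3. Add 1:           111101011

Answer: 111101011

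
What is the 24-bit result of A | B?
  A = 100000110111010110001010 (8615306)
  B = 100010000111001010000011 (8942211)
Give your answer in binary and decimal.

Apply | to each column (1 where either bit is 1):
  100000110111010110001010
| 100010000111001010000011
--------------------------
  100010110111011110001011

Answer: 100010110111011110001011 (9140107)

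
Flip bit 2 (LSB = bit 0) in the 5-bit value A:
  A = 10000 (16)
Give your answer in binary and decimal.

Mask = 1 << 2 = 00100
Bit 2 of A is 0; XOR with the mask flips it to 1.
  10000
^ 00100
-------
  10100

Answer: 10100 (20)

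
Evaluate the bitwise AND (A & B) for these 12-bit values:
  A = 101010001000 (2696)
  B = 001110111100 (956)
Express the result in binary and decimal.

Apply & to each column (1 only where both bits are 1):
  101010001000
& 001110111100
--------------
  001010001000

Answer: 001010001000 (648)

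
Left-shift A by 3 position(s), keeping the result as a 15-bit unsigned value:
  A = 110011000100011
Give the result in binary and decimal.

Shift left by 3: drop the top 3 bit(s), append 3 zero(s) on the right.
  110011000100011  ->  discard [110], keep [011000100011], append 000
= 011000100011000

Answer: 011000100011000 (12568)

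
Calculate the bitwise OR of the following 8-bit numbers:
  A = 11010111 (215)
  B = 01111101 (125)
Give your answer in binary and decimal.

Apply | to each column (1 where either bit is 1):
  11010111
| 01111101
----------
  11111111

Answer: 11111111 (255)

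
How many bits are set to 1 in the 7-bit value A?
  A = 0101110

0101110
1-bits at positions (from bit 0 = LSB): 1, 2, 3, 5
Count = 4

Answer: 4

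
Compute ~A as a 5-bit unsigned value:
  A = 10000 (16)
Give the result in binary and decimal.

Flip each bit (0->1, 1->0):
  10000
  01111

Answer: 01111 (15)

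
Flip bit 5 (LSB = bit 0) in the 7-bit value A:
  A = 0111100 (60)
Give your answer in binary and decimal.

Mask = 1 << 5 = 0100000
Bit 5 of A is 1; XOR with the mask flips it to 0.
  0111100
^ 0100000
---------
  0011100

Answer: 0011100 (28)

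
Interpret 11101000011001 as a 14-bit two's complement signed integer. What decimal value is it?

MSB is 1, so the value is negative. Find the magnitude:
1. Invert bits:  00010111100110
2. Add 1:        00010111100111  = 1511
3. Apply sign:   -1511

Answer: -1511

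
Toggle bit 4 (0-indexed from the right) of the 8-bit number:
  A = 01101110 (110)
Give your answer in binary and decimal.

Mask = 1 << 4 = 00010000
Bit 4 of A is 0; XOR with the mask flips it to 1.
  01101110
^ 00010000
----------
  01111110

Answer: 01111110 (126)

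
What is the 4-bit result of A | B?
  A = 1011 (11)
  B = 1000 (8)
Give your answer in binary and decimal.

Apply | to each column (1 where either bit is 1):
  1011
| 1000
------
  1011

Answer: 1011 (11)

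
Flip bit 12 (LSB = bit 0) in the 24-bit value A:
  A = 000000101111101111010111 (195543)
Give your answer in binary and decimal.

Mask = 1 << 12 = 000000000001000000000000
Bit 12 of A is 1; XOR with the mask flips it to 0.
  000000101111101111010111
^ 000000000001000000000000
--------------------------
  000000101110101111010111

Answer: 000000101110101111010111 (191447)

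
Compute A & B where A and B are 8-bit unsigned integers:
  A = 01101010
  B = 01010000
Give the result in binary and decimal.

Apply & to each column (1 only where both bits are 1):
  01101010
& 01010000
----------
  01000000

Answer: 01000000 (64)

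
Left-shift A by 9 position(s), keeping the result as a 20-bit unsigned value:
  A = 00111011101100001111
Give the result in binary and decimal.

Shift left by 9: drop the top 9 bit(s), append 9 zero(s) on the right.
  00111011101100001111  ->  discard [001110111], keep [01100001111], append 000000000
= 01100001111000000000

Answer: 01100001111000000000 (400896)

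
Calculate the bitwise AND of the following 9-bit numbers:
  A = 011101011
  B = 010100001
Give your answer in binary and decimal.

Apply & to each column (1 only where both bits are 1):
  011101011
& 010100001
-----------
  010100001

Answer: 010100001 (161)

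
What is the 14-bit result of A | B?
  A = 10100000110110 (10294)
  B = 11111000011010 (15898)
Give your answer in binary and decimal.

Apply | to each column (1 where either bit is 1):
  10100000110110
| 11111000011010
----------------
  11111000111110

Answer: 11111000111110 (15934)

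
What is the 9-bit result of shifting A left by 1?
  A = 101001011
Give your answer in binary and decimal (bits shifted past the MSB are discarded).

Shift left by 1: drop the top 1 bit(s), append 1 zero(s) on the right.
  101001011  ->  discard [1], keep [01001011], append 0
= 010010110

Answer: 010010110 (150)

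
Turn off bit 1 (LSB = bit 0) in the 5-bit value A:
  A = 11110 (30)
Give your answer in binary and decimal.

Mask = ~(1 << 1) = 11101
Bit 1 of A is 1, so AND-ing with the mask clears it to 0.
  11110
& 11101
-------
  11100

Answer: 11100 (28)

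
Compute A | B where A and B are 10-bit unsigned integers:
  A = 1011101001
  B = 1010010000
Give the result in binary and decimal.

Apply | to each column (1 where either bit is 1):
  1011101001
| 1010010000
------------
  1011111001

Answer: 1011111001 (761)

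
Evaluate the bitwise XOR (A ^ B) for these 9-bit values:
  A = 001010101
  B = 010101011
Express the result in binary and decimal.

Apply ^ to each column (1 where bits differ):
  001010101
^ 010101011
-----------
  011111110

Answer: 011111110 (254)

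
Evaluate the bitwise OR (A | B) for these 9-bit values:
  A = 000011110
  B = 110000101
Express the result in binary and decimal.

Apply | to each column (1 where either bit is 1):
  000011110
| 110000101
-----------
  110011111

Answer: 110011111 (415)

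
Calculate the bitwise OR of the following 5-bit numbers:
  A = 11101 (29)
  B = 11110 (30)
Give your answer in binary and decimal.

Apply | to each column (1 where either bit is 1):
  11101
| 11110
-------
  11111

Answer: 11111 (31)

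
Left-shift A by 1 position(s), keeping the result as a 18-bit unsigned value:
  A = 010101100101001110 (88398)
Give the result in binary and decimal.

Shift left by 1: drop the top 1 bit(s), append 1 zero(s) on the right.
  010101100101001110  ->  discard [0], keep [10101100101001110], append 0
= 101011001010011100

Answer: 101011001010011100 (176796)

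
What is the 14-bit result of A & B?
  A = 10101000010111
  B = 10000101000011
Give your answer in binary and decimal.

Apply & to each column (1 only where both bits are 1):
  10101000010111
& 10000101000011
----------------
  10000000000011

Answer: 10000000000011 (8195)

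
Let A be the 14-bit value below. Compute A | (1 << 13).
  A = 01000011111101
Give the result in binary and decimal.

Mask = 1 << 13 = 10000000000000
Bit 13 of A is 0, so OR-ing with the mask flips it to 1.
  01000011111101
| 10000000000000
----------------
  11000011111101

Answer: 11000011111101 (12541)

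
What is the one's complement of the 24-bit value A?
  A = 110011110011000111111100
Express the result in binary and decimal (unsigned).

Flip each bit (0->1, 1->0):
  110011110011000111111100
  001100001100111000000011

Answer: 001100001100111000000011 (3198467)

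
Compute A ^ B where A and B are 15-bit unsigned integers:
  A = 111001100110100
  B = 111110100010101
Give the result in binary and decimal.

Apply ^ to each column (1 where bits differ):
  111001100110100
^ 111110100010101
-----------------
  000111000100001

Answer: 000111000100001 (3617)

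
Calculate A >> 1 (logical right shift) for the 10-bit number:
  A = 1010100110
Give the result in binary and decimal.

Logical shift right by 1: drop the bottom 1 bit(s), prepend 1 zero(s) on the left.
  1010100110  ->  keep [101010011], discard [0], prepend 0
= 0101010011

Answer: 0101010011 (339)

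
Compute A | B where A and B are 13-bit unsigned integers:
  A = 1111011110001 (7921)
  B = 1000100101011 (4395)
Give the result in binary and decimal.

Apply | to each column (1 where either bit is 1):
  1111011110001
| 1000100101011
---------------
  1111111111011

Answer: 1111111111011 (8187)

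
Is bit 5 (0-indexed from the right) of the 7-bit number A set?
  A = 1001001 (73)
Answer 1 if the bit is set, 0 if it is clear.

Bit 5 is the 6th from the right.
  1001001
   ^
That bit is 0.

Answer: 0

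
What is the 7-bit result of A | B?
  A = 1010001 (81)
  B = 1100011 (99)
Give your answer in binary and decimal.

Apply | to each column (1 where either bit is 1):
  1010001
| 1100011
---------
  1110011

Answer: 1110011 (115)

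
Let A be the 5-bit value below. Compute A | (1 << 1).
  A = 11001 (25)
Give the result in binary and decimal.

Mask = 1 << 1 = 00010
Bit 1 of A is 0, so OR-ing with the mask flips it to 1.
  11001
| 00010
-------
  11011

Answer: 11011 (27)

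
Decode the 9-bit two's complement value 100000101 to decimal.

MSB is 1, so the value is negative. Find the magnitude:
1. Invert bits:  011111010
2. Add 1:        011111011  = 251
3. Apply sign:   -251

Answer: -251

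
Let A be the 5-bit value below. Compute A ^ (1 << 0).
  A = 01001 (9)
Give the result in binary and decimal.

Mask = 1 << 0 = 00001
Bit 0 of A is 1; XOR with the mask flips it to 0.
  01001
^ 00001
-------
  01000

Answer: 01000 (8)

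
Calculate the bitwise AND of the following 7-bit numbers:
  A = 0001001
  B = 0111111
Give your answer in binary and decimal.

Apply & to each column (1 only where both bits are 1):
  0001001
& 0111111
---------
  0001001

Answer: 0001001 (9)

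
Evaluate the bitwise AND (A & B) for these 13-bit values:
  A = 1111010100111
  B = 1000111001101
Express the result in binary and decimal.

Apply & to each column (1 only where both bits are 1):
  1111010100111
& 1000111001101
---------------
  1000010000101

Answer: 1000010000101 (4229)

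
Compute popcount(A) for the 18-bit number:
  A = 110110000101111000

110110000101111000
1-bits at positions (from bit 0 = LSB): 3, 4, 5, 6, 8, 13, 14, 16, 17
Count = 9

Answer: 9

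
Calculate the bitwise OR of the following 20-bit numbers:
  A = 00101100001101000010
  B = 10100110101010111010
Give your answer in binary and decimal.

Apply | to each column (1 where either bit is 1):
  00101100001101000010
| 10100110101010111010
----------------------
  10101110101111111010

Answer: 10101110101111111010 (715770)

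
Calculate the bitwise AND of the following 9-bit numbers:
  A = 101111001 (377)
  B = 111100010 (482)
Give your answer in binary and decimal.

Apply & to each column (1 only where both bits are 1):
  101111001
& 111100010
-----------
  101100000

Answer: 101100000 (352)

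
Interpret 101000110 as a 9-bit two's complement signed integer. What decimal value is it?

MSB is 1, so the value is negative. Find the magnitude:
1. Invert bits:  010111001
2. Add 1:        010111010  = 186
3. Apply sign:   -186

Answer: -186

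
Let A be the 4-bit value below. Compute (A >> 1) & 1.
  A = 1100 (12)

Bit 1 is the 2nd from the right.
  1100
    ^
That bit is 0.

Answer: 0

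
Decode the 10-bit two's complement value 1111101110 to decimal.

MSB is 1, so the value is negative. Find the magnitude:
1. Invert bits:  0000010001
2. Add 1:        0000010010  = 18
3. Apply sign:   -18

Answer: -18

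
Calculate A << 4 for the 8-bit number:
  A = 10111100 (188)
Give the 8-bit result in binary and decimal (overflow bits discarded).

Shift left by 4: drop the top 4 bit(s), append 4 zero(s) on the right.
  10111100  ->  discard [1011], keep [1100], append 0000
= 11000000

Answer: 11000000 (192)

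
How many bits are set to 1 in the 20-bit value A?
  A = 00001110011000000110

00001110011000000110
1-bits at positions (from bit 0 = LSB): 1, 2, 9, 10, 13, 14, 15
Count = 7

Answer: 7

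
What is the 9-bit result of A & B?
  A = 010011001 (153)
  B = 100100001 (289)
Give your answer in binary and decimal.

Apply & to each column (1 only where both bits are 1):
  010011001
& 100100001
-----------
  000000001

Answer: 000000001 (1)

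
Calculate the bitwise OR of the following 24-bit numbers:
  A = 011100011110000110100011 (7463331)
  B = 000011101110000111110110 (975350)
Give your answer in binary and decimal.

Apply | to each column (1 where either bit is 1):
  011100011110000110100011
| 000011101110000111110110
--------------------------
  011111111110000111110111

Answer: 011111111110000111110111 (8380919)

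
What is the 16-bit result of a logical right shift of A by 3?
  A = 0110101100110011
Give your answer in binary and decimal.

Logical shift right by 3: drop the bottom 3 bit(s), prepend 3 zero(s) on the left.
  0110101100110011  ->  keep [0110101100110], discard [011], prepend 000
= 0000110101100110

Answer: 0000110101100110 (3430)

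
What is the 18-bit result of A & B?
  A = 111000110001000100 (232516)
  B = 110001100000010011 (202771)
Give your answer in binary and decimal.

Apply & to each column (1 only where both bits are 1):
  111000110001000100
& 110001100000010011
--------------------
  110000100000000000

Answer: 110000100000000000 (198656)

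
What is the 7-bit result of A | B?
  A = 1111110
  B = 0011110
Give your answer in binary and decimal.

Apply | to each column (1 where either bit is 1):
  1111110
| 0011110
---------
  1111110

Answer: 1111110 (126)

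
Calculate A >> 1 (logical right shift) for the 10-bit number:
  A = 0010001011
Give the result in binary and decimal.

Logical shift right by 1: drop the bottom 1 bit(s), prepend 1 zero(s) on the left.
  0010001011  ->  keep [001000101], discard [1], prepend 0
= 0001000101

Answer: 0001000101 (69)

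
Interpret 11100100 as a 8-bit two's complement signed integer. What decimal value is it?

MSB is 1, so the value is negative. Find the magnitude:
1. Invert bits:  00011011
2. Add 1:        00011100  = 28
3. Apply sign:   -28

Answer: -28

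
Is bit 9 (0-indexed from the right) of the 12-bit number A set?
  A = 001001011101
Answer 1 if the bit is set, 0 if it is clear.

Bit 9 is the 10th from the right.
  001001011101
    ^
That bit is 1.

Answer: 1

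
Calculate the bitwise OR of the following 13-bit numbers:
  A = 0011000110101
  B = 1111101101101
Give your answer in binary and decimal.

Apply | to each column (1 where either bit is 1):
  0011000110101
| 1111101101101
---------------
  1111101111101

Answer: 1111101111101 (8061)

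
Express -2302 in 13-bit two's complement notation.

1. Binary of +2302:  0100011111110
2. Invert bits:     1011100000001
3. Add 1:           1011100000010

Answer: 1011100000010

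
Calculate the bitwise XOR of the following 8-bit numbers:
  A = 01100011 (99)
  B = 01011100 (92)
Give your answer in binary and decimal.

Apply ^ to each column (1 where bits differ):
  01100011
^ 01011100
----------
  00111111

Answer: 00111111 (63)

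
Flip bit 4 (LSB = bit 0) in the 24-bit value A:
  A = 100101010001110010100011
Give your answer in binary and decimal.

Mask = 1 << 4 = 000000000000000000010000
Bit 4 of A is 0; XOR with the mask flips it to 1.
  100101010001110010100011
^ 000000000000000000010000
--------------------------
  100101010001110010110011

Answer: 100101010001110010110011 (9772211)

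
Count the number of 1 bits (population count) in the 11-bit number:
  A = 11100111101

11100111101
1-bits at positions (from bit 0 = LSB): 0, 2, 3, 4, 5, 8, 9, 10
Count = 8

Answer: 8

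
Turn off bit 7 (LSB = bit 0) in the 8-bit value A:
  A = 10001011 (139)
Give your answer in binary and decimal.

Mask = ~(1 << 7) = 01111111
Bit 7 of A is 1, so AND-ing with the mask clears it to 0.
  10001011
& 01111111
----------
  00001011

Answer: 00001011 (11)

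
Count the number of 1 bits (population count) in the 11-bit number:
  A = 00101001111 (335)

00101001111
1-bits at positions (from bit 0 = LSB): 0, 1, 2, 3, 6, 8
Count = 6

Answer: 6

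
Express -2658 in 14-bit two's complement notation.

1. Binary of +2658:  00101001100010
2. Invert bits:     11010110011101
3. Add 1:           11010110011110

Answer: 11010110011110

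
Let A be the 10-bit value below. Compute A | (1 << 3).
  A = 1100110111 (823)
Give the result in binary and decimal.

Mask = 1 << 3 = 0000001000
Bit 3 of A is 0, so OR-ing with the mask flips it to 1.
  1100110111
| 0000001000
------------
  1100111111

Answer: 1100111111 (831)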